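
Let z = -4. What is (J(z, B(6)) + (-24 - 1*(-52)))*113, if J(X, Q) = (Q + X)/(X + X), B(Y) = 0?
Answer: 6441/2 ≈ 3220.5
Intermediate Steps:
J(X, Q) = (Q + X)/(2*X) (J(X, Q) = (Q + X)/((2*X)) = (Q + X)*(1/(2*X)) = (Q + X)/(2*X))
(J(z, B(6)) + (-24 - 1*(-52)))*113 = ((1/2)*(0 - 4)/(-4) + (-24 - 1*(-52)))*113 = ((1/2)*(-1/4)*(-4) + (-24 + 52))*113 = (1/2 + 28)*113 = (57/2)*113 = 6441/2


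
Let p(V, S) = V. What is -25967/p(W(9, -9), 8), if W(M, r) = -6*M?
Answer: 25967/54 ≈ 480.87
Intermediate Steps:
-25967/p(W(9, -9), 8) = -25967/((-6*9)) = -25967/(-54) = -25967*(-1/54) = 25967/54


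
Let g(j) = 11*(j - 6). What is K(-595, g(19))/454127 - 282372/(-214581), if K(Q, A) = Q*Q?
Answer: 68066595923/32482341929 ≈ 2.0955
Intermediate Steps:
g(j) = -66 + 11*j (g(j) = 11*(-6 + j) = -66 + 11*j)
K(Q, A) = Q²
K(-595, g(19))/454127 - 282372/(-214581) = (-595)²/454127 - 282372/(-214581) = 354025*(1/454127) - 282372*(-1/214581) = 354025/454127 + 94124/71527 = 68066595923/32482341929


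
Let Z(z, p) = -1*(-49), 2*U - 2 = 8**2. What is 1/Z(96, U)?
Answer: 1/49 ≈ 0.020408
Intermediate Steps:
U = 33 (U = 1 + (1/2)*8**2 = 1 + (1/2)*64 = 1 + 32 = 33)
Z(z, p) = 49
1/Z(96, U) = 1/49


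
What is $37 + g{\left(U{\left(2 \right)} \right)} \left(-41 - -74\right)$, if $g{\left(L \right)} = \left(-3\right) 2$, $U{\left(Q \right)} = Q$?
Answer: $-161$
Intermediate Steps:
$g{\left(L \right)} = -6$
$37 + g{\left(U{\left(2 \right)} \right)} \left(-41 - -74\right) = 37 - 6 \left(-41 - -74\right) = 37 - 6 \left(-41 + 74\right) = 37 - 198 = -161$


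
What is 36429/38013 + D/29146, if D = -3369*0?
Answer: 12143/12671 ≈ 0.95833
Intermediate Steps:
D = 0
36429/38013 + D/29146 = 36429/38013 + 0/29146 = 36429*(1/38013) + 0*(1/29146) = 12143/12671 + 0 = 12143/12671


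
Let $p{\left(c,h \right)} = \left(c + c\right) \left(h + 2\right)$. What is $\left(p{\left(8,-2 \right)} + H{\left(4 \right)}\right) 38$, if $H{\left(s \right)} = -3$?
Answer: $-114$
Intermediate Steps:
$p{\left(c,h \right)} = 2 c \left(2 + h\right)$
$\left(p{\left(8,-2 \right)} + H{\left(4 \right)}\right) 38 = \left(2 \cdot 8 \left(2 - 2\right) - 3\right) 38 = \left(2 \cdot 8 \cdot 0 - 3\right) 38 = \left(0 - 3\right) 38 = \left(-3\right) 38 = -114$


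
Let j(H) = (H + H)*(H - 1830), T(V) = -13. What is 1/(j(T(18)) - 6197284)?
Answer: -1/6149366 ≈ -1.6262e-7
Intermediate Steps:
j(H) = 2*H*(-1830 + H) (j(H) = (2*H)*(-1830 + H) = 2*H*(-1830 + H))
1/(j(T(18)) - 6197284) = 1/(2*(-13)*(-1830 - 13) - 6197284) = 1/(2*(-13)*(-1843) - 6197284) = 1/(47918 - 6197284) = 1/(-6149366) = -1/6149366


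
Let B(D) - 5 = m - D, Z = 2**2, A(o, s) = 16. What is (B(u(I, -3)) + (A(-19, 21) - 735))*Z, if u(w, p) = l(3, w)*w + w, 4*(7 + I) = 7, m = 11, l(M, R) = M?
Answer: -2728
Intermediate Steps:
I = -21/4 (I = -7 + (1/4)*7 = -7 + 7/4 = -21/4 ≈ -5.2500)
u(w, p) = 4*w (u(w, p) = 3*w + w = 4*w)
Z = 4
B(D) = 16 - D (B(D) = 5 + (11 - D) = 16 - D)
(B(u(I, -3)) + (A(-19, 21) - 735))*Z = ((16 - 4*(-21)/4) + (16 - 735))*4 = ((16 - 1*(-21)) - 719)*4 = ((16 + 21) - 719)*4 = (37 - 719)*4 = -682*4 = -2728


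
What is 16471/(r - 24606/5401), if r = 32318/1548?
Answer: 68854940154/68229715 ≈ 1009.2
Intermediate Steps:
r = 16159/774 (r = 32318*(1/1548) = 16159/774 ≈ 20.877)
16471/(r - 24606/5401) = 16471/(16159/774 - 24606/5401) = 16471/(68229715/4180374) = 16471*(4180374/68229715) = 68854940154/68229715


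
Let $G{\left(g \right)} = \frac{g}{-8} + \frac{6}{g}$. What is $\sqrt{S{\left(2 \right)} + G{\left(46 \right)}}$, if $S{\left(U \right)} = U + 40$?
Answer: $\frac{\sqrt{76981}}{46} \approx 6.0316$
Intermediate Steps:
$G{\left(g \right)} = \frac{6}{g} - \frac{g}{8}$ ($G{\left(g \right)} = g \left(- \frac{1}{8}\right) + \frac{6}{g} = - \frac{g}{8} + \frac{6}{g} = \frac{6}{g} - \frac{g}{8}$)
$S{\left(U \right)} = 40 + U$
$\sqrt{S{\left(2 \right)} + G{\left(46 \right)}} = \sqrt{\left(40 + 2\right) + \left(\frac{6}{46} - \frac{23}{4}\right)} = \sqrt{42 + \left(6 \cdot \frac{1}{46} - \frac{23}{4}\right)} = \sqrt{42 + \left(\frac{3}{23} - \frac{23}{4}\right)} = \sqrt{42 - \frac{517}{92}} = \sqrt{\frac{3347}{92}} = \frac{\sqrt{76981}}{46}$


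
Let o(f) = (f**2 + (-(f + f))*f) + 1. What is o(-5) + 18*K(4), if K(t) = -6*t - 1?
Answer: -474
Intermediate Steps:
K(t) = -1 - 6*t
o(f) = 1 - f**2 (o(f) = (f**2 + (-2*f)*f) + 1 = (f**2 - 2*f**2) + 1 = -f**2 + 1 = 1 - f**2)
o(-5) + 18*K(4) = (1 - 1*(-5)**2) + 18*(-1 - 6*4) = (1 - 1*25) + 18*(-1 - 24) = (1 - 25) + 18*(-25) = -24 - 450 = -474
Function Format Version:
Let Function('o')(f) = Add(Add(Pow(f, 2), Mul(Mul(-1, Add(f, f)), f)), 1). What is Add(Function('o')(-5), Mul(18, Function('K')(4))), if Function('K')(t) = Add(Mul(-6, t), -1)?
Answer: -474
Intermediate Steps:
Function('K')(t) = Add(-1, Mul(-6, t))
Function('o')(f) = Add(1, Mul(-1, Pow(f, 2))) (Function('o')(f) = Add(Add(Pow(f, 2), Mul(Mul(-1, Mul(2, f)), f)), 1) = Add(Add(Pow(f, 2), Mul(Mul(-2, f), f)), 1) = Add(Add(Pow(f, 2), Mul(-2, Pow(f, 2))), 1) = Add(Mul(-1, Pow(f, 2)), 1) = Add(1, Mul(-1, Pow(f, 2))))
Add(Function('o')(-5), Mul(18, Function('K')(4))) = Add(Add(1, Mul(-1, Pow(-5, 2))), Mul(18, Add(-1, Mul(-6, 4)))) = Add(Add(1, Mul(-1, 25)), Mul(18, Add(-1, -24))) = Add(Add(1, -25), Mul(18, -25)) = Add(-24, -450) = -474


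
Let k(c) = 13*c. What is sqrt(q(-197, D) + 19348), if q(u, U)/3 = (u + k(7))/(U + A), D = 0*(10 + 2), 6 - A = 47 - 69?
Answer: sqrt(3789982)/14 ≈ 139.06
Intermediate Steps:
A = 28 (A = 6 - (47 - 69) = 6 - 1*(-22) = 6 + 22 = 28)
D = 0 (D = 0*12 = 0)
q(u, U) = 3*(91 + u)/(28 + U) (q(u, U) = 3*((u + 13*7)/(U + 28)) = 3*((u + 91)/(28 + U)) = 3*((91 + u)/(28 + U)) = 3*(91 + u)/(28 + U))
sqrt(q(-197, D) + 19348) = sqrt(3*(91 - 197)/(28 + 0) + 19348) = sqrt(3*(-106)/28 + 19348) = sqrt(3*(1/28)*(-106) + 19348) = sqrt(-159/14 + 19348) = sqrt(270713/14) = sqrt(3789982)/14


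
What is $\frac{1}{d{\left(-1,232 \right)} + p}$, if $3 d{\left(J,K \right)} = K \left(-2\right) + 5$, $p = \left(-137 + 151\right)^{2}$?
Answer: $\frac{1}{43} \approx 0.023256$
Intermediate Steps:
$p = 196$ ($p = 14^{2} = 196$)
$d{\left(J,K \right)} = \frac{5}{3} - \frac{2 K}{3}$ ($d{\left(J,K \right)} = \frac{K \left(-2\right) + 5}{3} = \frac{- 2 K + 5}{3} = \frac{5 - 2 K}{3} = \frac{5}{3} - \frac{2 K}{3}$)
$\frac{1}{d{\left(-1,232 \right)} + p} = \frac{1}{\left(\frac{5}{3} - \frac{464}{3}\right) + 196} = \frac{1}{-153 + 196} = \frac{1}{43}$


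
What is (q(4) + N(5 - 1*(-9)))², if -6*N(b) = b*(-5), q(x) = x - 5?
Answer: 1024/9 ≈ 113.78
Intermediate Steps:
q(x) = -5 + x
N(b) = 5*b/6 (N(b) = -b*(-5)/6 = -(-5)*b/6 = 5*b/6)
(q(4) + N(5 - 1*(-9)))² = ((-5 + 4) + 5*(5 - 1*(-9))/6)² = (-1 + 5*(5 + 9)/6)² = (-1 + (⅚)*14)² = (-1 + 35/3)² = (32/3)² = 1024/9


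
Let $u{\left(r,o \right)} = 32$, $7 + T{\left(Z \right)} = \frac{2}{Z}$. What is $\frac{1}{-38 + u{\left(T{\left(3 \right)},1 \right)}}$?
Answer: $- \frac{1}{6} \approx -0.16667$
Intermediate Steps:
$T{\left(Z \right)} = -7 + \frac{2}{Z}$
$\frac{1}{-38 + u{\left(T{\left(3 \right)},1 \right)}} = \frac{1}{-38 + 32} = \frac{1}{-6} = - \frac{1}{6}$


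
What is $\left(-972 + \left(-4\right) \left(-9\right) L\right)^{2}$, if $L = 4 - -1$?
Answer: $627264$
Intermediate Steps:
$L = 5$ ($L = 4 + 1 = 5$)
$\left(-972 + \left(-4\right) \left(-9\right) L\right)^{2} = \left(-972 + \left(-4\right) \left(-9\right) 5\right)^{2} = \left(-972 + 36 \cdot 5\right)^{2} = \left(-972 + 180\right)^{2} = \left(-792\right)^{2} = 627264$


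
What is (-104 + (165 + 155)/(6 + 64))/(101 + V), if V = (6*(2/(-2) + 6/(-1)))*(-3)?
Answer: -696/1589 ≈ -0.43801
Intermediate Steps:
V = 126 (V = (6*(2*(-1/2) + 6*(-1)))*(-3) = (6*(-1 - 6))*(-3) = (6*(-7))*(-3) = -42*(-3) = 126)
(-104 + (165 + 155)/(6 + 64))/(101 + V) = (-104 + (165 + 155)/(6 + 64))/(101 + 126) = (-104 + 320/70)/227 = (-104 + 320*(1/70))*(1/227) = (-104 + 32/7)*(1/227) = -696/7*1/227 = -696/1589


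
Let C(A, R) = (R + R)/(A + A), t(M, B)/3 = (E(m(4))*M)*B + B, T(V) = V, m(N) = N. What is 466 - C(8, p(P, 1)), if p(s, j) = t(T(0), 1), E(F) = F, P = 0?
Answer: 3725/8 ≈ 465.63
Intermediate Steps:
t(M, B) = 3*B + 12*B*M (t(M, B) = 3*((4*M)*B + B) = 3*(4*B*M + B) = 3*(B + 4*B*M) = 3*B + 12*B*M)
p(s, j) = 3 (p(s, j) = 3*1*(1 + 4*0) = 3*1*(1 + 0) = 3*1*1 = 3)
C(A, R) = R/A (C(A, R) = (2*R)/((2*A)) = (2*R)*(1/(2*A)) = R/A)
466 - C(8, p(P, 1)) = 466 - 3/8 = 3725/8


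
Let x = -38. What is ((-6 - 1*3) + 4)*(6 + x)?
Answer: 160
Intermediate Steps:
((-6 - 1*3) + 4)*(6 + x) = ((-6 - 1*3) + 4)*(6 - 38) = ((-6 - 3) + 4)*(-32) = (-9 + 4)*(-32) = -5*(-32) = 160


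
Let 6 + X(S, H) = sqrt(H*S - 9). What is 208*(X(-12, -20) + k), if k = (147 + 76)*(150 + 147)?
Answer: 13774800 + 208*sqrt(231) ≈ 1.3778e+7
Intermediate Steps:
X(S, H) = -6 + sqrt(-9 + H*S) (X(S, H) = -6 + sqrt(H*S - 9) = -6 + sqrt(-9 + H*S))
k = 66231 (k = 223*297 = 66231)
208*(X(-12, -20) + k) = 208*((-6 + sqrt(-9 - 20*(-12))) + 66231) = 208*((-6 + sqrt(-9 + 240)) + 66231) = 208*((-6 + sqrt(231)) + 66231) = 208*(66225 + sqrt(231)) = 13774800 + 208*sqrt(231)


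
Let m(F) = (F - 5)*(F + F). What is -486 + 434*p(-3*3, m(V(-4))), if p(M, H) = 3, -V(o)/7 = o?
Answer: 816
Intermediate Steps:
V(o) = -7*o
m(F) = 2*F*(-5 + F) (m(F) = (-5 + F)*(2*F) = 2*F*(-5 + F))
-486 + 434*p(-3*3, m(V(-4))) = -486 + 434*3 = -486 + 1302 = 816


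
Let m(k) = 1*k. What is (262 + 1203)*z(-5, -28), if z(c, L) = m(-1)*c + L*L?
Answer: 1155885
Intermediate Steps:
m(k) = k
z(c, L) = L² - c (z(c, L) = -c + L*L = -c + L² = L² - c)
(262 + 1203)*z(-5, -28) = (262 + 1203)*((-28)² - 1*(-5)) = 1465*(784 + 5) = 1465*789 = 1155885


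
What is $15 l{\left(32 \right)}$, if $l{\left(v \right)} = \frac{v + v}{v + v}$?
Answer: $15$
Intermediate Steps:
$l{\left(v \right)} = 1$ ($l{\left(v \right)} = \frac{2 v}{2 v} = 2 v \frac{1}{2 v} = 1$)
$15 l{\left(32 \right)} = 15 \cdot 1 = 15$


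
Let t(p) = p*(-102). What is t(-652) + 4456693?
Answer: 4523197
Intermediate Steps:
t(p) = -102*p
t(-652) + 4456693 = -102*(-652) + 4456693 = 66504 + 4456693 = 4523197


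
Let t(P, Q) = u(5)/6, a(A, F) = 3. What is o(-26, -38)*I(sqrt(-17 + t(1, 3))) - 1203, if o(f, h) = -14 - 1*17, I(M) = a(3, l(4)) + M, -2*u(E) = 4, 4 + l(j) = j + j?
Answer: -1296 - 62*I*sqrt(39)/3 ≈ -1296.0 - 129.06*I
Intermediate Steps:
l(j) = -4 + 2*j (l(j) = -4 + (j + j) = -4 + 2*j)
u(E) = -2 (u(E) = -1/2*4 = -2)
t(P, Q) = -1/3 (t(P, Q) = -2/6 = -2*1/6 = -1/3)
I(M) = 3 + M
o(f, h) = -31 (o(f, h) = -14 - 17 = -31)
o(-26, -38)*I(sqrt(-17 + t(1, 3))) - 1203 = -31*(3 + sqrt(-17 - 1/3)) - 1203 = -31*(3 + sqrt(-52/3)) - 1203 = -31*(3 + 2*I*sqrt(39)/3) - 1203 = (-93 - 62*I*sqrt(39)/3) - 1203 = -1296 - 62*I*sqrt(39)/3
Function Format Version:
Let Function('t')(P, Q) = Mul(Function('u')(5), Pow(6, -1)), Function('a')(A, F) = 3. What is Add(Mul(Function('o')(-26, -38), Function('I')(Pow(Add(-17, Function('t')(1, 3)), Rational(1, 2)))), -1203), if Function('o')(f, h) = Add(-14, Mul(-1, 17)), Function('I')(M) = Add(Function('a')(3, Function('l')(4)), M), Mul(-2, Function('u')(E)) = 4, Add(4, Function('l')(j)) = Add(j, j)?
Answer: Add(-1296, Mul(Rational(-62, 3), I, Pow(39, Rational(1, 2)))) ≈ Add(-1296.0, Mul(-129.06, I))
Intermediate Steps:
Function('l')(j) = Add(-4, Mul(2, j)) (Function('l')(j) = Add(-4, Add(j, j)) = Add(-4, Mul(2, j)))
Function('u')(E) = -2 (Function('u')(E) = Mul(Rational(-1, 2), 4) = -2)
Function('t')(P, Q) = Rational(-1, 3) (Function('t')(P, Q) = Mul(-2, Pow(6, -1)) = Mul(-2, Rational(1, 6)) = Rational(-1, 3))
Function('I')(M) = Add(3, M)
Function('o')(f, h) = -31 (Function('o')(f, h) = Add(-14, -17) = -31)
Add(Mul(Function('o')(-26, -38), Function('I')(Pow(Add(-17, Function('t')(1, 3)), Rational(1, 2)))), -1203) = Add(Mul(-31, Add(3, Pow(Add(-17, Rational(-1, 3)), Rational(1, 2)))), -1203) = Add(Mul(-31, Add(3, Pow(Rational(-52, 3), Rational(1, 2)))), -1203) = Add(Mul(-31, Add(3, Mul(Rational(2, 3), I, Pow(39, Rational(1, 2))))), -1203) = Add(Add(-93, Mul(Rational(-62, 3), I, Pow(39, Rational(1, 2)))), -1203) = Add(-1296, Mul(Rational(-62, 3), I, Pow(39, Rational(1, 2))))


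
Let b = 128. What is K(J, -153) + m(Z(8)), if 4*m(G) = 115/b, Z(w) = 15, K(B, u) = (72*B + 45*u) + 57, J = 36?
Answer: -2168717/512 ≈ -4235.8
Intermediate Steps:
K(B, u) = 57 + 45*u + 72*B (K(B, u) = (45*u + 72*B) + 57 = 57 + 45*u + 72*B)
m(G) = 115/512 (m(G) = (115/128)/4 = (115*(1/128))/4 = (1/4)*(115/128) = 115/512)
K(J, -153) + m(Z(8)) = (57 + 45*(-153) + 72*36) + 115/512 = (57 - 6885 + 2592) + 115/512 = -4236 + 115/512 = -2168717/512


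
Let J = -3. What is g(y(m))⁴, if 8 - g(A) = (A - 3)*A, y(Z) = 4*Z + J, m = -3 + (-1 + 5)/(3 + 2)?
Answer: 301215324069136/390625 ≈ 7.7111e+8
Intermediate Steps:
m = -11/5 (m = -3 + 4/5 = -3 + 4*(⅕) = -3 + ⅘ = -11/5 ≈ -2.2000)
y(Z) = -3 + 4*Z (y(Z) = 4*Z - 3 = -3 + 4*Z)
g(A) = 8 - A*(-3 + A) (g(A) = 8 - (A - 3)*A = 8 - (-3 + A)*A = 8 - A*(-3 + A))
g(y(m))⁴ = (8 - (-3 + 4*(-11/5))² + 3*(-3 + 4*(-11/5)))⁴ = (8 - (-3 - 44/5)² + 3*(-3 - 44/5))⁴ = (8 - (-59/5)² + 3*(-59/5))⁴ = (8 - 1*3481/25 - 177/5)⁴ = (8 - 3481/25 - 177/5)⁴ = (-4166/25)⁴ = 301215324069136/390625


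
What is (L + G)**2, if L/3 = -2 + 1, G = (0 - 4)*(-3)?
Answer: 81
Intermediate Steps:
G = 12 (G = -4*(-3) = 12)
L = -3 (L = 3*(-2 + 1) = 3*(-1) = -3)
(L + G)**2 = (-3 + 12)**2 = 9**2 = 81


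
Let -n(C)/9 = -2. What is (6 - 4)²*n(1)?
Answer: 72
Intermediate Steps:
n(C) = 18 (n(C) = -9*(-2) = 18)
(6 - 4)²*n(1) = (6 - 4)²*18 = 2²*18 = 4*18 = 72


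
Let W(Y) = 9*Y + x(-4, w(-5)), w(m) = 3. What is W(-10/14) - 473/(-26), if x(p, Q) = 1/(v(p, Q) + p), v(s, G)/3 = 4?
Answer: 8655/728 ≈ 11.889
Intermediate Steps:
v(s, G) = 12 (v(s, G) = 3*4 = 12)
x(p, Q) = 1/(12 + p)
W(Y) = ⅛ + 9*Y (W(Y) = 9*Y + 1/(12 - 4) = 9*Y + 1/8 = 9*Y + ⅛ = ⅛ + 9*Y)
W(-10/14) - 473/(-26) = (⅛ + 9*(-10/14)) - 473/(-26) = (⅛ + 9*(-10*1/14)) - 473*(-1/26) = (⅛ + 9*(-5/7)) + 473/26 = (⅛ - 45/7) + 473/26 = -353/56 + 473/26 = 8655/728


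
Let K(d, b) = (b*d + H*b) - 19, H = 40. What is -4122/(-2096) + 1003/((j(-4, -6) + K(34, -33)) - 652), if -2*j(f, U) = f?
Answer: 315331/191784 ≈ 1.6442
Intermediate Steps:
j(f, U) = -f/2
K(d, b) = -19 + 40*b + b*d (K(d, b) = (b*d + 40*b) - 19 = (40*b + b*d) - 19 = -19 + 40*b + b*d)
-4122/(-2096) + 1003/((j(-4, -6) + K(34, -33)) - 652) = -4122/(-2096) + 1003/((-½*(-4) + (-19 + 40*(-33) - 33*34)) - 652) = -4122*(-1/2096) + 1003/((2 + (-19 - 1320 - 1122)) - 652) = 2061/1048 + 1003/((2 - 2461) - 652) = 2061/1048 + 1003/(-2459 - 652) = 2061/1048 + 1003/(-3111) = 2061/1048 + 1003*(-1/3111) = 2061/1048 - 59/183 = 315331/191784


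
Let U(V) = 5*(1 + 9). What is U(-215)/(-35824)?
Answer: -25/17912 ≈ -0.0013957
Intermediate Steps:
U(V) = 50 (U(V) = 5*10 = 50)
U(-215)/(-35824) = 50/(-35824) = 50*(-1/35824) = -25/17912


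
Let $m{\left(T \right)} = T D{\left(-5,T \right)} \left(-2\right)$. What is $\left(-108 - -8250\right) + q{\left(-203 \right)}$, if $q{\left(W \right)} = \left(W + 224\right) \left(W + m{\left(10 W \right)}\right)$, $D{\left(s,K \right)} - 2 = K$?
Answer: $-172903401$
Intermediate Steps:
$D{\left(s,K \right)} = 2 + K$
$m{\left(T \right)} = - 2 T \left(2 + T\right)$ ($m{\left(T \right)} = T \left(2 + T\right) \left(-2\right) = - 2 T \left(2 + T\right)$)
$q{\left(W \right)} = \left(224 + W\right) \left(W - 20 W \left(2 + 10 W\right)\right)$ ($q{\left(W \right)} = \left(W + 224\right) \left(W - 2 \cdot 10 W \left(2 + 10 W\right)\right) = \left(224 + W\right) \left(W - 20 W \left(2 + 10 W\right)\right)$)
$\left(-108 - -8250\right) + q{\left(-203 \right)} = \left(-108 - -8250\right) - 203 \left(-8736 - -9102317 - 200 \left(-203\right)^{2}\right) = \left(-108 + 8250\right) - 203 \left(-8736 + 9102317 - 8241800\right) = 8142 - 203 \left(-8736 + 9102317 - 8241800\right) = 8142 - 172911543 = -172903401$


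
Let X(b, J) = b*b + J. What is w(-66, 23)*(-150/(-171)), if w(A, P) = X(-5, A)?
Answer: -2050/57 ≈ -35.965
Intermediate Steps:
X(b, J) = J + b² (X(b, J) = b² + J = J + b²)
w(A, P) = 25 + A (w(A, P) = A + (-5)² = A + 25 = 25 + A)
w(-66, 23)*(-150/(-171)) = (25 - 66)*(-150/(-171)) = -(-6150)*(-1)/171 = -41*50/57 = -2050/57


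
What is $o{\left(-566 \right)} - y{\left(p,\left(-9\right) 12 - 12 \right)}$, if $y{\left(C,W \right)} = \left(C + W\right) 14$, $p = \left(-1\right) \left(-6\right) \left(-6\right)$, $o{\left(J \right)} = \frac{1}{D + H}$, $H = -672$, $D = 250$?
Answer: $\frac{921647}{422} \approx 2184.0$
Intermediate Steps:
$o{\left(J \right)} = - \frac{1}{422}$ ($o{\left(J \right)} = \frac{1}{250 - 672} = \frac{1}{-422} = - \frac{1}{422}$)
$p = -36$ ($p = 6 \left(-6\right) = -36$)
$y{\left(C,W \right)} = 14 C + 14 W$
$o{\left(-566 \right)} - y{\left(p,\left(-9\right) 12 - 12 \right)} = - \frac{1}{422} - \left(14 \left(-36\right) + 14 \left(\left(-9\right) 12 - 12\right)\right) = - \frac{1}{422} - \left(-504 + 14 \left(-108 - 12\right)\right) = - \frac{1}{422} - \left(-504 + 14 \left(-120\right)\right) = - \frac{1}{422} - \left(-504 - 1680\right) = - \frac{1}{422} - -2184 = - \frac{1}{422} + 2184 = \frac{921647}{422}$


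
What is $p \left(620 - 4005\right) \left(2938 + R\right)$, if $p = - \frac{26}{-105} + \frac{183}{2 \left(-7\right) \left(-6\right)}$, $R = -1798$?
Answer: $- \frac{65536985}{7} \approx -9.3624 \cdot 10^{6}$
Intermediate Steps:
$p = \frac{1019}{420}$ ($p = \left(-26\right) \left(- \frac{1}{105}\right) + \frac{183}{\left(-14\right) \left(-6\right)} = \frac{26}{105} + \frac{183}{84} = \frac{26}{105} + 183 \cdot \frac{1}{84} = \frac{26}{105} + \frac{61}{28} = \frac{1019}{420} \approx 2.4262$)
$p \left(620 - 4005\right) \left(2938 + R\right) = \frac{1019 \left(620 - 4005\right) \left(2938 - 1798\right)}{420} = \frac{1019 \left(\left(-3385\right) 1140\right)}{420} = \frac{1019}{420} \left(-3858900\right) = - \frac{65536985}{7}$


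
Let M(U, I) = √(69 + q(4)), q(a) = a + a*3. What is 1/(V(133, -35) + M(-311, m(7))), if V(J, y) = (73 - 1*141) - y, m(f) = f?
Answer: -33/1004 - √85/1004 ≈ -0.042051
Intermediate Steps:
V(J, y) = -68 - y (V(J, y) = (73 - 141) - y = -68 - y)
q(a) = 4*a (q(a) = a + 3*a = 4*a)
M(U, I) = √85 (M(U, I) = √(69 + 4*4) = √(69 + 16) = √85)
1/(V(133, -35) + M(-311, m(7))) = 1/((-68 - 1*(-35)) + √85) = 1/((-68 + 35) + √85) = 1/(-33 + √85)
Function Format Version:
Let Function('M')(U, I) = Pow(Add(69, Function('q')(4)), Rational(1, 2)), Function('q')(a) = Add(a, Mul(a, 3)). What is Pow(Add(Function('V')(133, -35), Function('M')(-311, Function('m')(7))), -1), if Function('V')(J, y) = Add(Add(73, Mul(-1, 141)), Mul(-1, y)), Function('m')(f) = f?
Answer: Add(Rational(-33, 1004), Mul(Rational(-1, 1004), Pow(85, Rational(1, 2)))) ≈ -0.042051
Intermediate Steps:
Function('V')(J, y) = Add(-68, Mul(-1, y)) (Function('V')(J, y) = Add(Add(73, -141), Mul(-1, y)) = Add(-68, Mul(-1, y)))
Function('q')(a) = Mul(4, a) (Function('q')(a) = Add(a, Mul(3, a)) = Mul(4, a))
Function('M')(U, I) = Pow(85, Rational(1, 2)) (Function('M')(U, I) = Pow(Add(69, Mul(4, 4)), Rational(1, 2)) = Pow(Add(69, 16), Rational(1, 2)) = Pow(85, Rational(1, 2)))
Pow(Add(Function('V')(133, -35), Function('M')(-311, Function('m')(7))), -1) = Pow(Add(Add(-68, Mul(-1, -35)), Pow(85, Rational(1, 2))), -1) = Pow(Add(Add(-68, 35), Pow(85, Rational(1, 2))), -1) = Pow(Add(-33, Pow(85, Rational(1, 2))), -1)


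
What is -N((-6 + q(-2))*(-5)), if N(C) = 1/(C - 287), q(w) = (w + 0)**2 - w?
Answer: 1/287 ≈ 0.0034843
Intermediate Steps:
q(w) = w**2 - w
N(C) = 1/(-287 + C)
-N((-6 + q(-2))*(-5)) = -1/(-287 + (-6 - 2*(-1 - 2))*(-5)) = -1/(-287 + (-6 - 2*(-3))*(-5)) = -1/(-287 + (-6 + 6)*(-5)) = -1/(-287 + 0*(-5)) = -1/(-287 + 0) = -1/(-287) = -1*(-1/287) = 1/287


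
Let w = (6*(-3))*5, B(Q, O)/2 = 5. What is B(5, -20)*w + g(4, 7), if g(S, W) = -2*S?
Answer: -908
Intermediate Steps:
B(Q, O) = 10 (B(Q, O) = 2*5 = 10)
w = -90 (w = -18*5 = -90)
B(5, -20)*w + g(4, 7) = 10*(-90) - 2*4 = -900 - 8 = -908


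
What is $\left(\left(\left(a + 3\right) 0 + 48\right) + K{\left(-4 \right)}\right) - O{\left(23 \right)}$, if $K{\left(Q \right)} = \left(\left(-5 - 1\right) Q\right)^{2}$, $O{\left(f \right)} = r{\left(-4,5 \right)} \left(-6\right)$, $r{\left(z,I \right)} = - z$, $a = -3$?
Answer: $648$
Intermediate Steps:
$O{\left(f \right)} = -24$ ($O{\left(f \right)} = \left(-1\right) \left(-4\right) \left(-6\right) = 4 \left(-6\right) = -24$)
$K{\left(Q \right)} = 36 Q^{2}$ ($K{\left(Q \right)} = \left(- 6 Q\right)^{2} = 36 Q^{2}$)
$\left(\left(\left(a + 3\right) 0 + 48\right) + K{\left(-4 \right)}\right) - O{\left(23 \right)} = \left(\left(\left(-3 + 3\right) 0 + 48\right) + 36 \left(-4\right)^{2}\right) - -24 = \left(\left(0 \cdot 0 + 48\right) + 36 \cdot 16\right) + 24 = \left(\left(0 + 48\right) + 576\right) + 24 = \left(48 + 576\right) + 24 = 624 + 24 = 648$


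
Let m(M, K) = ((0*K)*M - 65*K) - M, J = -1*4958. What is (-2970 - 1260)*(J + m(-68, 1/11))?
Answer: 227806650/11 ≈ 2.0710e+7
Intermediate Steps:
J = -4958
m(M, K) = -M - 65*K (m(M, K) = (0*M - 65*K) - M = (0 - 65*K) - M = -65*K - M = -M - 65*K)
(-2970 - 1260)*(J + m(-68, 1/11)) = (-2970 - 1260)*(-4958 + (-1*(-68) - 65/11)) = -4230*(-4958 + (68 - 65*1/11)) = -4230*(-4958 + (68 - 65/11)) = -4230*(-4958 + 683/11) = -4230*(-53855/11) = 227806650/11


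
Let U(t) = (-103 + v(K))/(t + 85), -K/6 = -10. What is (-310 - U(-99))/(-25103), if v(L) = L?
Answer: 4383/351442 ≈ 0.012471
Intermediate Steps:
K = 60 (K = -6*(-10) = 60)
U(t) = -43/(85 + t) (U(t) = (-103 + 60)/(t + 85) = -43/(85 + t))
(-310 - U(-99))/(-25103) = (-310 - (-43)/(85 - 99))/(-25103) = (-310 - (-43)/(-14))*(-1/25103) = (-310 - (-43)*(-1)/14)*(-1/25103) = (-310 - 1*43/14)*(-1/25103) = (-310 - 43/14)*(-1/25103) = -4383/14*(-1/25103) = 4383/351442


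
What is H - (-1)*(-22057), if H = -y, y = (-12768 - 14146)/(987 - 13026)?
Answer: -265571137/12039 ≈ -22059.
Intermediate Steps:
y = 26914/12039 (y = -26914/(-12039) = -26914*(-1/12039) = 26914/12039 ≈ 2.2356)
H = -26914/12039 (H = -1*26914/12039 = -26914/12039 ≈ -2.2356)
H - (-1)*(-22057) = -26914/12039 - (-1)*(-22057) = -26914/12039 - 1*22057 = -26914/12039 - 22057 = -265571137/12039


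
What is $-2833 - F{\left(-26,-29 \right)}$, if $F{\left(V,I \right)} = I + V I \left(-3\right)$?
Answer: $-542$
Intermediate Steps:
$F{\left(V,I \right)} = I - 3 I V$ ($F{\left(V,I \right)} = I + I V \left(-3\right) = I - 3 I V$)
$-2833 - F{\left(-26,-29 \right)} = -2833 - - 29 \left(1 - -78\right) = -2833 - - 29 \left(1 + 78\right) = -2833 - \left(-29\right) 79 = -2833 - -2291 = -2833 + 2291 = -542$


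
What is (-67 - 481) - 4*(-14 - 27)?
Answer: -384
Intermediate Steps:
(-67 - 481) - 4*(-14 - 27) = -548 - 4*(-41) = -548 + 164 = -384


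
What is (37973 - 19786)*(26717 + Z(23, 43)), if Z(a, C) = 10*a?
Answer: 490085089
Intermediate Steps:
(37973 - 19786)*(26717 + Z(23, 43)) = (37973 - 19786)*(26717 + 10*23) = 18187*(26717 + 230) = 18187*26947 = 490085089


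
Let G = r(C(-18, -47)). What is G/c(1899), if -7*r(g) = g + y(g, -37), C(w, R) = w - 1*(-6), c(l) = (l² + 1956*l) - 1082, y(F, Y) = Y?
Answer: 7/7319563 ≈ 9.5634e-7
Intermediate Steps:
c(l) = -1082 + l² + 1956*l
C(w, R) = 6 + w (C(w, R) = w + 6 = 6 + w)
r(g) = 37/7 - g/7 (r(g) = -(g - 37)/7 = -(-37 + g)/7 = 37/7 - g/7)
G = 7 (G = 37/7 - (6 - 18)/7 = 37/7 - ⅐*(-12) = 37/7 + 12/7 = 7)
G/c(1899) = 7/(-1082 + 1899² + 1956*1899) = 7/(-1082 + 3606201 + 3714444) = 7/7319563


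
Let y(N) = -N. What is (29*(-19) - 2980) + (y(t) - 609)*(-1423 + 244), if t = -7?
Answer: 706227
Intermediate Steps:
(29*(-19) - 2980) + (y(t) - 609)*(-1423 + 244) = (29*(-19) - 2980) + (-1*(-7) - 609)*(-1423 + 244) = (-551 - 2980) + (7 - 609)*(-1179) = -3531 - 602*(-1179) = -3531 + 709758 = 706227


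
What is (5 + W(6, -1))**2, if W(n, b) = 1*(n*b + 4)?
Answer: 9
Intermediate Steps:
W(n, b) = 4 + b*n (W(n, b) = 1*(b*n + 4) = 1*(4 + b*n) = 4 + b*n)
(5 + W(6, -1))**2 = (5 + (4 - 1*6))**2 = (5 + (4 - 6))**2 = (5 - 2)**2 = 3**2 = 9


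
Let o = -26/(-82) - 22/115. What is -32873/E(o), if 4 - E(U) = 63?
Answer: 32873/59 ≈ 557.17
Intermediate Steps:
o = 593/4715 (o = -26*(-1/82) - 22*1/115 = 13/41 - 22/115 = 593/4715 ≈ 0.12577)
E(U) = -59 (E(U) = 4 - 1*63 = 4 - 63 = -59)
-32873/E(o) = -32873/(-59) = -32873*(-1/59) = 32873/59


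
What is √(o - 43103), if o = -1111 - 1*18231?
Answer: I*√62445 ≈ 249.89*I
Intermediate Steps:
o = -19342 (o = -1111 - 18231 = -19342)
√(o - 43103) = √(-19342 - 43103) = √(-62445) = I*√62445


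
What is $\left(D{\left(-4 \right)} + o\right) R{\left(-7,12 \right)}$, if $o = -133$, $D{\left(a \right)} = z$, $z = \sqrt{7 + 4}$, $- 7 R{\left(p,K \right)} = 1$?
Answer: $19 - \frac{\sqrt{11}}{7} \approx 18.526$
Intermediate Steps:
$R{\left(p,K \right)} = - \frac{1}{7}$ ($R{\left(p,K \right)} = \left(- \frac{1}{7}\right) 1 = - \frac{1}{7}$)
$z = \sqrt{11} \approx 3.3166$
$D{\left(a \right)} = \sqrt{11}$
$\left(D{\left(-4 \right)} + o\right) R{\left(-7,12 \right)} = \left(\sqrt{11} - 133\right) \left(- \frac{1}{7}\right) = \left(-133 + \sqrt{11}\right) \left(- \frac{1}{7}\right) = 19 - \frac{\sqrt{11}}{7}$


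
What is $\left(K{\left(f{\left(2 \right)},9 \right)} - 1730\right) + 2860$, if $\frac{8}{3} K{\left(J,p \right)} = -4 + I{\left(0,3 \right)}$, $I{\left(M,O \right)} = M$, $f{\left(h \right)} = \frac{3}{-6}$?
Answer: $\frac{2257}{2} \approx 1128.5$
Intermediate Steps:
$f{\left(h \right)} = - \frac{1}{2}$ ($f{\left(h \right)} = 3 \left(- \frac{1}{6}\right) = - \frac{1}{2}$)
$K{\left(J,p \right)} = - \frac{3}{2}$ ($K{\left(J,p \right)} = \frac{3 \left(-4 + 0\right)}{8} = \frac{3}{8} \left(-4\right) = - \frac{3}{2}$)
$\left(K{\left(f{\left(2 \right)},9 \right)} - 1730\right) + 2860 = \left(- \frac{3}{2} - 1730\right) + 2860 = - \frac{3463}{2} + 2860 = \frac{2257}{2}$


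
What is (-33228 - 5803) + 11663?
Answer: -27368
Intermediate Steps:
(-33228 - 5803) + 11663 = -39031 + 11663 = -27368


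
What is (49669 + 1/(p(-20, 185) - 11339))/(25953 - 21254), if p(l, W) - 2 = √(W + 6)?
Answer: 6383826326545/603950149222 - √191/603950149222 ≈ 10.570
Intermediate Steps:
p(l, W) = 2 + √(6 + W) (p(l, W) = 2 + √(W + 6) = 2 + √(6 + W))
(49669 + 1/(p(-20, 185) - 11339))/(25953 - 21254) = (49669 + 1/((2 + √(6 + 185)) - 11339))/(25953 - 21254) = (49669 + 1/((2 + √191) - 11339))/4699 = (49669 + 1/(-11337 + √191))*(1/4699) = 49669/4699 + 1/(4699*(-11337 + √191))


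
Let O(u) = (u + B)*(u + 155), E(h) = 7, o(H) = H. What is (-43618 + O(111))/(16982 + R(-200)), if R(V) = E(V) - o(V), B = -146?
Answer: -52928/17189 ≈ -3.0792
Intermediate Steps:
O(u) = (-146 + u)*(155 + u) (O(u) = (u - 146)*(u + 155) = (-146 + u)*(155 + u))
R(V) = 7 - V
(-43618 + O(111))/(16982 + R(-200)) = (-43618 + (-22630 + 111² + 9*111))/(16982 + (7 - 1*(-200))) = (-43618 + (-22630 + 12321 + 999))/(16982 + (7 + 200)) = (-43618 - 9310)/(16982 + 207) = -52928/17189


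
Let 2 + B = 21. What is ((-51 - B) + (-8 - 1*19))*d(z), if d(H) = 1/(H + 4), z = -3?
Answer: -97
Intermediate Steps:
B = 19 (B = -2 + 21 = 19)
d(H) = 1/(4 + H)
((-51 - B) + (-8 - 1*19))*d(z) = ((-51 - 1*19) + (-8 - 1*19))/(4 - 3) = ((-51 - 19) + (-8 - 19))/1 = (-70 - 27)*1 = -97*1 = -97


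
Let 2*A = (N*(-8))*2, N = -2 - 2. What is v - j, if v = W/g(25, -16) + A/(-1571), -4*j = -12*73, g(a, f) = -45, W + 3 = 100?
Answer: -15636032/70695 ≈ -221.18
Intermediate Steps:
W = 97 (W = -3 + 100 = 97)
N = -4
A = 32 (A = (-4*(-8)*2)/2 = (32*2)/2 = (1/2)*64 = 32)
j = 219 (j = -(-3)*73 = -1/4*(-876) = 219)
v = -153827/70695 (v = 97/(-45) + 32/(-1571) = 97*(-1/45) + 32*(-1/1571) = -97/45 - 32/1571 = -153827/70695 ≈ -2.1759)
v - j = -153827/70695 - 1*219 = -153827/70695 - 219 = -15636032/70695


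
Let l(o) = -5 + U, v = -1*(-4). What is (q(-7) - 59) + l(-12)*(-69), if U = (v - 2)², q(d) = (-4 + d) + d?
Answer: -8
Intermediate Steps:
v = 4
q(d) = -4 + 2*d
U = 4 (U = (4 - 2)² = 2² = 4)
l(o) = -1 (l(o) = -5 + 4 = -1)
(q(-7) - 59) + l(-12)*(-69) = ((-4 + 2*(-7)) - 59) - 1*(-69) = ((-4 - 14) - 59) + 69 = (-18 - 59) + 69 = -77 + 69 = -8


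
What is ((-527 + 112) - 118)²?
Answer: 284089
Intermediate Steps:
((-527 + 112) - 118)² = (-415 - 118)² = (-533)² = 284089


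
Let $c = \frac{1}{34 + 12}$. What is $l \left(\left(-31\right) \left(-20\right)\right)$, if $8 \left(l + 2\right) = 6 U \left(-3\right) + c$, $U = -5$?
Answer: $\frac{527775}{92} \approx 5736.7$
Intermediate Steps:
$c = \frac{1}{46} \approx 0.021739$
$l = \frac{3405}{368}$ ($l = -2 + \frac{6 \left(-5\right) \left(-3\right) + \frac{1}{46}}{8} = -2 + \frac{\left(-30\right) \left(-3\right) + \frac{1}{46}}{8} = -2 + \frac{90 + \frac{1}{46}}{8} = -2 + \frac{1}{8} \cdot \frac{4141}{46} = -2 + \frac{4141}{368} = \frac{3405}{368} \approx 9.2527$)
$l \left(\left(-31\right) \left(-20\right)\right) = \frac{3405 \left(\left(-31\right) \left(-20\right)\right)}{368} = \frac{3405}{368} \cdot 620 = \frac{527775}{92}$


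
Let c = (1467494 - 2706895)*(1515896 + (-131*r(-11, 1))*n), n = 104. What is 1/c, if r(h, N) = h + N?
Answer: -1/2047659010536 ≈ -4.8836e-13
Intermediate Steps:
r(h, N) = N + h
c = -2047659010536 (c = (1467494 - 2706895)*(1515896 - 131*(1 - 11)*104) = -1239401*(1515896 - 131*(-10)*104) = -1239401*(1515896 + 1310*104) = -1239401*(1515896 + 136240) = -1239401*1652136 = -2047659010536)
1/c = 1/(-2047659010536) = -1/2047659010536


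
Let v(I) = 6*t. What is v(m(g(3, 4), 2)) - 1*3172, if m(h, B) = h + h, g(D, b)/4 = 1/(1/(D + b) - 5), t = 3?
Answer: -3154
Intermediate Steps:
g(D, b) = 4/(-5 + 1/(D + b)) (g(D, b) = 4/(1/(D + b) - 5) = 4/(-5 + 1/(D + b)))
m(h, B) = 2*h
v(I) = 18 (v(I) = 6*3 = 18)
v(m(g(3, 4), 2)) - 1*3172 = 18 - 1*3172 = 18 - 3172 = -3154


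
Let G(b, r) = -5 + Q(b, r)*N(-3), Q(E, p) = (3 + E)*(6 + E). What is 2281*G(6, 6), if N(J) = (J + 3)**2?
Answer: -11405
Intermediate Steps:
N(J) = (3 + J)**2
G(b, r) = -5 (G(b, r) = -5 + (18 + b**2 + 9*b)*(3 - 3)**2 = -5 + (18 + b**2 + 9*b)*0**2 = -5 + (18 + b**2 + 9*b)*0 = -5 + 0 = -5)
2281*G(6, 6) = 2281*(-5) = -11405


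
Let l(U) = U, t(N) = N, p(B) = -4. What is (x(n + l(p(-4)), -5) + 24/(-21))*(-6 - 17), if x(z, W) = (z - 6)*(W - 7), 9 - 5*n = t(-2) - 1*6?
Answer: -62836/35 ≈ -1795.3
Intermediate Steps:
n = 17/5 (n = 9/5 - (-2 - 1*6)/5 = 9/5 - (-2 - 6)/5 = 9/5 - ⅕*(-8) = 9/5 + 8/5 = 17/5 ≈ 3.4000)
x(z, W) = (-7 + W)*(-6 + z) (x(z, W) = (-6 + z)*(-7 + W) = (-7 + W)*(-6 + z))
(x(n + l(p(-4)), -5) + 24/(-21))*(-6 - 17) = ((42 - 7*(17/5 - 4) - 6*(-5) - 5*(17/5 - 4)) + 24/(-21))*(-6 - 17) = ((42 - 7*(-⅗) + 30 - 5*(-⅗)) + 24*(-1/21))*(-23) = ((42 + 21/5 + 30 + 3) - 8/7)*(-23) = (396/5 - 8/7)*(-23) = (2732/35)*(-23) = -62836/35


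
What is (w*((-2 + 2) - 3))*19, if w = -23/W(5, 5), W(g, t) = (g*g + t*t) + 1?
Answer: 437/17 ≈ 25.706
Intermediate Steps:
W(g, t) = 1 + g² + t² (W(g, t) = (g² + t²) + 1 = 1 + g² + t²)
w = -23/51 (w = -23/(1 + 5² + 5²) = -23/(1 + 25 + 25) = -23/51 ≈ -0.45098)
(w*((-2 + 2) - 3))*19 = -23*((-2 + 2) - 3)/51*19 = -23*(0 - 3)/51*19 = -23/51*(-3)*19 = (23/17)*19 = 437/17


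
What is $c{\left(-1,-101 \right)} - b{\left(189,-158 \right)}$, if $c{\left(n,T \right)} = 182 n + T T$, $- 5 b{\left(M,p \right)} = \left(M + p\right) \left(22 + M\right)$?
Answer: $\frac{56636}{5} \approx 11327.0$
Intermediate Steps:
$b{\left(M,p \right)} = - \frac{\left(22 + M\right) \left(M + p\right)}{5}$ ($b{\left(M,p \right)} = - \frac{\left(M + p\right) \left(22 + M\right)}{5} = - \frac{\left(22 + M\right) \left(M + p\right)}{5}$)
$c{\left(n,T \right)} = T^{2} + 182 n$ ($c{\left(n,T \right)} = 182 n + T^{2} = T^{2} + 182 n$)
$c{\left(-1,-101 \right)} - b{\left(189,-158 \right)} = \left(\left(-101\right)^{2} + 182 \left(-1\right)\right) - \left(\left(- \frac{22}{5}\right) 189 - - \frac{3476}{5} - \frac{189^{2}}{5} - \frac{189}{5} \left(-158\right)\right) = \left(10201 - 182\right) - \left(- \frac{4158}{5} + \frac{3476}{5} - \frac{35721}{5} + \frac{29862}{5}\right) = 10019 - \left(- \frac{4158}{5} + \frac{3476}{5} - \frac{35721}{5} + \frac{29862}{5}\right) = 10019 - - \frac{6541}{5} = 10019 + \frac{6541}{5} = \frac{56636}{5}$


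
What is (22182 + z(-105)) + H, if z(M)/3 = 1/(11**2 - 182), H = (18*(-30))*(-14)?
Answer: 1814259/61 ≈ 29742.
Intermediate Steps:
H = 7560 (H = -540*(-14) = 7560)
z(M) = -3/61 (z(M) = 3/(11**2 - 182) = 3/(121 - 182) = 3/(-61) = 3*(-1/61) = -3/61)
(22182 + z(-105)) + H = (22182 - 3/61) + 7560 = 1353099/61 + 7560 = 1814259/61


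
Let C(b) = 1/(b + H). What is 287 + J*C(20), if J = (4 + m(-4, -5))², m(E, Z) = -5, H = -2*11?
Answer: 573/2 ≈ 286.50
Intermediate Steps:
H = -22
C(b) = 1/(-22 + b) (C(b) = 1/(b - 22) = 1/(-22 + b))
J = 1 (J = (4 - 5)² = (-1)² = 1)
287 + J*C(20) = 287 + 1/(-22 + 20) = 287 + 1/(-2) = 287 + 1*(-½) = 287 - ½ = 573/2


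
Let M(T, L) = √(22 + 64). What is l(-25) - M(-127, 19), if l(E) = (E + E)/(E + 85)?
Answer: -⅚ - √86 ≈ -10.107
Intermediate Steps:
l(E) = 2*E/(85 + E) (l(E) = (2*E)/(85 + E) = 2*E/(85 + E))
M(T, L) = √86
l(-25) - M(-127, 19) = 2*(-25)/(85 - 25) - √86 = 2*(-25)/60 - √86 = 2*(-25)*(1/60) - √86 = -⅚ - √86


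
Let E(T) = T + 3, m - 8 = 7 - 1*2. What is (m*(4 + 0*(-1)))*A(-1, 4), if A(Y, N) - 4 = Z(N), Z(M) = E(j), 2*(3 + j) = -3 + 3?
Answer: 208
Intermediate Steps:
m = 13 (m = 8 + (7 - 1*2) = 8 + (7 - 2) = 8 + 5 = 13)
j = -3 (j = -3 + (-3 + 3)/2 = -3 + (½)*0 = -3 + 0 = -3)
E(T) = 3 + T
Z(M) = 0 (Z(M) = 3 - 3 = 0)
A(Y, N) = 4 (A(Y, N) = 4 + 0 = 4)
(m*(4 + 0*(-1)))*A(-1, 4) = (13*(4 + 0*(-1)))*4 = (13*(4 + 0))*4 = (13*4)*4 = 52*4 = 208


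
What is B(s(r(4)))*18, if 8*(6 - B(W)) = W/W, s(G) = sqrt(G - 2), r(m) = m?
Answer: 423/4 ≈ 105.75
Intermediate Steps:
s(G) = sqrt(-2 + G)
B(W) = 47/8 (B(W) = 6 - W/(8*W) = 6 - 1/8*1 = 6 - 1/8 = 47/8)
B(s(r(4)))*18 = (47/8)*18 = 423/4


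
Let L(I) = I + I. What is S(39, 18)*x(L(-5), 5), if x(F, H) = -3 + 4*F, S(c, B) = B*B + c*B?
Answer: -44118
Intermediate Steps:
L(I) = 2*I
S(c, B) = B**2 + B*c
S(39, 18)*x(L(-5), 5) = (18*(18 + 39))*(-3 + 4*(2*(-5))) = (18*57)*(-3 + 4*(-10)) = 1026*(-3 - 40) = 1026*(-43) = -44118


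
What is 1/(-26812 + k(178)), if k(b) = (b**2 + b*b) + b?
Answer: 1/36734 ≈ 2.7223e-5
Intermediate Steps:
k(b) = b + 2*b**2 (k(b) = (b**2 + b**2) + b = 2*b**2 + b = b + 2*b**2)
1/(-26812 + k(178)) = 1/(-26812 + 178*(1 + 2*178)) = 1/(-26812 + 178*(1 + 356)) = 1/(-26812 + 178*357) = 1/(-26812 + 63546) = 1/36734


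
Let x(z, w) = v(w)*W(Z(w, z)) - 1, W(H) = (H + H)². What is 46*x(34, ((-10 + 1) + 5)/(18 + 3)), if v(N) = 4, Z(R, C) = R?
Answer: -8510/441 ≈ -19.297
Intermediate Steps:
W(H) = 4*H² (W(H) = (2*H)² = 4*H²)
x(z, w) = -1 + 16*w² (x(z, w) = 4*(4*w²) - 1 = 16*w² - 1 = -1 + 16*w²)
46*x(34, ((-10 + 1) + 5)/(18 + 3)) = 46*(-1 + 16*(((-10 + 1) + 5)/(18 + 3))²) = 46*(-1 + 16*((-9 + 5)/21)²) = 46*(-1 + 16*(-4*1/21)²) = 46*(-1 + 16*(-4/21)²) = 46*(-1 + 16*(16/441)) = 46*(-1 + 256/441) = 46*(-185/441) = -8510/441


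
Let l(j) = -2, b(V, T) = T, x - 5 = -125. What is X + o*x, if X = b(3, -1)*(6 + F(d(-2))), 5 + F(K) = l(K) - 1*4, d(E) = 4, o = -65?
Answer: 7805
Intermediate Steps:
x = -120 (x = 5 - 125 = -120)
F(K) = -11 (F(K) = -5 + (-2 - 1*4) = -5 + (-2 - 4) = -5 - 6 = -11)
X = 5 (X = -(6 - 11) = -1*(-5) = 5)
X + o*x = 5 - 65*(-120) = 5 + 7800 = 7805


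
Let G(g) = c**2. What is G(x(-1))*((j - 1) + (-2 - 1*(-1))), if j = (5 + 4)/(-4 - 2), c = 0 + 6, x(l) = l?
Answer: -126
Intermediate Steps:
c = 6
G(g) = 36 (G(g) = 6**2 = 36)
j = -3/2 (j = 9/(-6) = 9*(-1/6) = -3/2 ≈ -1.5000)
G(x(-1))*((j - 1) + (-2 - 1*(-1))) = 36*((-3/2 - 1) + (-2 - 1*(-1))) = 36*(-5/2 + (-2 + 1)) = 36*(-5/2 - 1) = 36*(-7/2) = -126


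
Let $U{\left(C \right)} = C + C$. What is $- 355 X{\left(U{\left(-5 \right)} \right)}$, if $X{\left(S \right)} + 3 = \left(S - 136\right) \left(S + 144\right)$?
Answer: $6946285$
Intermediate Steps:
$U{\left(C \right)} = 2 C$
$X{\left(S \right)} = -3 + \left(-136 + S\right) \left(144 + S\right)$ ($X{\left(S \right)} = -3 + \left(S - 136\right) \left(S + 144\right) = -3 + \left(-136 + S\right) \left(144 + S\right)$)
$- 355 X{\left(U{\left(-5 \right)} \right)} = - 355 \left(-19587 + \left(2 \left(-5\right)\right)^{2} + 8 \cdot 2 \left(-5\right)\right) = - 355 \left(-19587 + \left(-10\right)^{2} + 8 \left(-10\right)\right) = - 355 \left(-19587 + 100 - 80\right) = \left(-355\right) \left(-19567\right) = 6946285$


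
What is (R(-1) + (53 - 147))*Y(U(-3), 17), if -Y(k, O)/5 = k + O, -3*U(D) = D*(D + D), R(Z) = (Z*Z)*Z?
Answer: 5225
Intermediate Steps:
R(Z) = Z**3 (R(Z) = Z**2*Z = Z**3)
U(D) = -2*D**2/3 (U(D) = -D*(D + D)/3 = -D*2*D/3 = -2*D**2/3)
Y(k, O) = -5*O - 5*k (Y(k, O) = -5*(k + O) = -5*(O + k) = -5*O - 5*k)
(R(-1) + (53 - 147))*Y(U(-3), 17) = ((-1)**3 + (53 - 147))*(-5*17 - (-10)*(-3)**2/3) = (-1 - 94)*(-85 - (-10)*9/3) = -95*(-85 - 5*(-6)) = -95*(-85 + 30) = -95*(-55) = 5225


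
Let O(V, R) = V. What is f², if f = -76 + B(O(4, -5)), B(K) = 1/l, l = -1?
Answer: 5929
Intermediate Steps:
B(K) = -1 (B(K) = 1/(-1) = -1)
f = -77 (f = -76 - 1 = -77)
f² = (-77)² = 5929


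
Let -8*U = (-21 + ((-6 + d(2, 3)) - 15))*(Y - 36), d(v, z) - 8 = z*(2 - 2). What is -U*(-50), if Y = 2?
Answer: -7225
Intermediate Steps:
d(v, z) = 8 (d(v, z) = 8 + z*(2 - 2) = 8 + z*0 = 8 + 0 = 8)
U = -289/2 (U = -(-21 + ((-6 + 8) - 15))*(2 - 36)/8 = -(-21 + (2 - 15))*(-34)/8 = -(-21 - 13)*(-34)/8 = -(-17)*(-34)/4 = -⅛*1156 = -289/2 ≈ -144.50)
-U*(-50) = -1*(-289/2)*(-50) = (289/2)*(-50) = -7225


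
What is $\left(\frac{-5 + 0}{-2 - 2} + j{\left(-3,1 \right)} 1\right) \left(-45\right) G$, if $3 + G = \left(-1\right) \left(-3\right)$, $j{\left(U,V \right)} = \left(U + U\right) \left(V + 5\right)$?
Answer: $0$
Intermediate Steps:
$j{\left(U,V \right)} = 2 U \left(5 + V\right)$
$G = 0$ ($G = -3 - -3 = -3 + 3 = 0$)
$\left(\frac{-5 + 0}{-2 - 2} + j{\left(-3,1 \right)} 1\right) \left(-45\right) G = \left(\frac{-5 + 0}{-2 - 2} + 2 \left(-3\right) \left(5 + 1\right) 1\right) \left(-45\right) 0 = \left(- \frac{5}{-4} + 2 \left(-3\right) 6 \cdot 1\right) \left(-45\right) 0 = \left(\left(-5\right) \left(- \frac{1}{4}\right) - 36\right) \left(-45\right) 0 = \left(\frac{5}{4} - 36\right) \left(-45\right) 0 = \left(- \frac{139}{4}\right) \left(-45\right) 0 = \frac{6255}{4} \cdot 0 = 0$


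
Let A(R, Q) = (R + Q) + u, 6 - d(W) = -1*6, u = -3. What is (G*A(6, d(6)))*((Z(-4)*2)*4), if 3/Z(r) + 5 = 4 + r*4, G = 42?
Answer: -15120/17 ≈ -889.41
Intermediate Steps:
Z(r) = 3/(-1 + 4*r) (Z(r) = 3/(-5 + (4 + r*4)) = 3/(-5 + (4 + 4*r)) = 3/(-1 + 4*r))
d(W) = 12 (d(W) = 6 - (-1)*6 = 6 - 1*(-6) = 6 + 6 = 12)
A(R, Q) = -3 + Q + R (A(R, Q) = (R + Q) - 3 = (Q + R) - 3 = -3 + Q + R)
(G*A(6, d(6)))*((Z(-4)*2)*4) = (42*(-3 + 12 + 6))*(((3/(-1 + 4*(-4)))*2)*4) = (42*15)*(((3/(-1 - 16))*2)*4) = 630*(((3/(-17))*2)*4) = 630*(((3*(-1/17))*2)*4) = 630*(-3/17*2*4) = 630*(-6/17*4) = 630*(-24/17) = -15120/17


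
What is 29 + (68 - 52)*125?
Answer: 2029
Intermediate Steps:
29 + (68 - 52)*125 = 29 + 16*125 = 29 + 2000 = 2029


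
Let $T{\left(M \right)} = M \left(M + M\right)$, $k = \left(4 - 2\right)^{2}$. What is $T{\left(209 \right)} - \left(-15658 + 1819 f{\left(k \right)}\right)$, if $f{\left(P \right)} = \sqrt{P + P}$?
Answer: $103020 - 3638 \sqrt{2} \approx 97875.0$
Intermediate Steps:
$k = 4$ ($k = 2^{2} = 4$)
$f{\left(P \right)} = \sqrt{2} \sqrt{P}$ ($f{\left(P \right)} = \sqrt{2 P} = \sqrt{2} \sqrt{P}$)
$T{\left(M \right)} = 2 M^{2}$ ($T{\left(M \right)} = M 2 M = 2 M^{2}$)
$T{\left(209 \right)} - \left(-15658 + 1819 f{\left(k \right)}\right) = 2 \cdot 209^{2} + \left(\left(11683 + 3975\right) - 1819 \sqrt{2} \sqrt{4}\right) = 2 \cdot 43681 + \left(15658 - 1819 \sqrt{2} \cdot 2\right) = 87362 + \left(15658 - 1819 \cdot 2 \sqrt{2}\right) = 87362 + \left(15658 - 3638 \sqrt{2}\right) = 103020 - 3638 \sqrt{2}$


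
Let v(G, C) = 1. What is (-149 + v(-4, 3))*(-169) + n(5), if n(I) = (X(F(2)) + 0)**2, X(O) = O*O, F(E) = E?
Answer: 25028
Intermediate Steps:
X(O) = O**2
n(I) = 16 (n(I) = (2**2 + 0)**2 = (4 + 0)**2 = 4**2 = 16)
(-149 + v(-4, 3))*(-169) + n(5) = (-149 + 1)*(-169) + 16 = -148*(-169) + 16 = 25012 + 16 = 25028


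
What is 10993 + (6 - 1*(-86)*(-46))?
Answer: 7043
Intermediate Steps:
10993 + (6 - 1*(-86)*(-46)) = 10993 + (6 + 86*(-46)) = 10993 + (6 - 3956) = 10993 - 3950 = 7043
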